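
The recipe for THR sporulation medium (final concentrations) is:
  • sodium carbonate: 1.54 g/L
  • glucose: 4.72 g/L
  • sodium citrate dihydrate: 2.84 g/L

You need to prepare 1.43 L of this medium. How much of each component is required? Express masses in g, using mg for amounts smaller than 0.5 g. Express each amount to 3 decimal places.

sodium carbonate 2.202 g; glucose 6.750 g; sodium citrate dihydrate 4.061 g

Working volume: 1.43 L.
sodium carbonate: 1.54 g/L × 1.43 L = 2.202 g
glucose: 4.72 g/L × 1.43 L = 6.750 g
sodium citrate dihydrate: 2.84 g/L × 1.43 L = 4.061 g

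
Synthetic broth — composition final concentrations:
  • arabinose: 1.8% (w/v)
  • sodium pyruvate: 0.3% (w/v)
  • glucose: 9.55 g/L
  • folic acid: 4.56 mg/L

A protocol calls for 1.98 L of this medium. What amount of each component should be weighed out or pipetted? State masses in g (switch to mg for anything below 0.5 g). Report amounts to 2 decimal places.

arabinose 35.64 g; sodium pyruvate 5.94 g; glucose 18.91 g; folic acid 9.03 mg

Scale factor relative to 1 L: 1.98.
arabinose: 1.8% w/v = 18 g/L → 18 × 1.98 L = 35.64 g
sodium pyruvate: 0.3 g per 100 mL × 1980 mL ÷ 100 = 5.94 g
glucose: 9.55 g/L × 1.98 L = 18.91 g
folic acid: 4.56 mg/L × 1.98 L = 9.03 mg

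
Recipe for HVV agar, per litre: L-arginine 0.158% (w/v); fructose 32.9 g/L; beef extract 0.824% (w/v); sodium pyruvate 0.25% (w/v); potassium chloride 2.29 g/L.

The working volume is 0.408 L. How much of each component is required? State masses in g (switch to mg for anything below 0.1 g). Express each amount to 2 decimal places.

L-arginine 0.64 g; fructose 13.42 g; beef extract 3.36 g; sodium pyruvate 1.02 g; potassium chloride 0.93 g

Scale factor relative to 1 L: 0.408.
L-arginine: 0.158 g per 100 mL × 408 mL ÷ 100 = 0.64 g
fructose: 32.9 g/L × 0.408 L = 13.42 g
beef extract: 0.824 g per 100 mL × 408 mL ÷ 100 = 3.36 g
sodium pyruvate: 0.25 g per 100 mL × 408 mL ÷ 100 = 1.02 g
potassium chloride: 2.29 g/L × 0.408 L = 0.93 g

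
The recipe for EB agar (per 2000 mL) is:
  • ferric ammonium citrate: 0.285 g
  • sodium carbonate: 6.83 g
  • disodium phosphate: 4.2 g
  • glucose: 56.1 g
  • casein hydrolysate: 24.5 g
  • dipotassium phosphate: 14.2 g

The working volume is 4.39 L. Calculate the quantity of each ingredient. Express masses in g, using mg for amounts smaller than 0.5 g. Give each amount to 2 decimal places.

ferric ammonium citrate 0.63 g; sodium carbonate 14.99 g; disodium phosphate 9.22 g; glucose 123.14 g; casein hydrolysate 53.78 g; dipotassium phosphate 31.17 g

Scale factor = 4390 mL / 2000 mL = 2.195.
ferric ammonium citrate: 0.285 g × (4390 mL / 2000 mL) = 0.63 g
sodium carbonate: 6.83 g × (4390 mL / 2000 mL) = 14.99 g
disodium phosphate: 4.2 g × (4390 mL / 2000 mL) = 9.22 g
glucose: 56.1 g × (4390 mL / 2000 mL) = 123.14 g
casein hydrolysate: 24.5 g × (4390 mL / 2000 mL) = 53.78 g
dipotassium phosphate: 14.2 g × (4390 mL / 2000 mL) = 31.17 g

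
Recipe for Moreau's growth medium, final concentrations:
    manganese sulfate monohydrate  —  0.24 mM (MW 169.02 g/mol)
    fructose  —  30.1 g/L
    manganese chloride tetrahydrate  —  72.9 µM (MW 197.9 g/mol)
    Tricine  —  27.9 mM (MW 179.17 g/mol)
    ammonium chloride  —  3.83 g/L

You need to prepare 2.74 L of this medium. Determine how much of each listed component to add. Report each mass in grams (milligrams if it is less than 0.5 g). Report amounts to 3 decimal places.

manganese sulfate monohydrate 111.148 mg; fructose 82.474 g; manganese chloride tetrahydrate 39.530 mg; Tricine 13.697 g; ammonium chloride 10.494 g

Scale factor relative to 1 L: 2.74.
manganese sulfate monohydrate: 0.24 mmol/L × 169.02 mg/mmol × 2.74 L = 111.148 mg
fructose: 30.1 g/L × 2.74 L = 82.474 g
manganese chloride tetrahydrate: 72.9 µmol/L × 197.9 g/mol × 2.74 L ÷ 1000 = 39.530 mg
Tricine: 27.9 mmol/L × 179.17 g/mol × 2.74 L ÷ 1000 = 13.697 g
ammonium chloride: 3.83 g/L × 2.74 L = 10.494 g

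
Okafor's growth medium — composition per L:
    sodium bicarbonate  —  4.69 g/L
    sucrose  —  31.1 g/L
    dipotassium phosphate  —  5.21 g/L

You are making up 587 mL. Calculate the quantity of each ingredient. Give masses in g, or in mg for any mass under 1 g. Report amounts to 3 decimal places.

Target volume = 587 mL = 0.587 L.
sodium bicarbonate: 4.69 g/L × 0.587 L = 2.753 g
sucrose: 31.1 g/L × 0.587 L = 18.256 g
dipotassium phosphate: 5.21 g/L × 0.587 L = 3.058 g

sodium bicarbonate 2.753 g; sucrose 18.256 g; dipotassium phosphate 3.058 g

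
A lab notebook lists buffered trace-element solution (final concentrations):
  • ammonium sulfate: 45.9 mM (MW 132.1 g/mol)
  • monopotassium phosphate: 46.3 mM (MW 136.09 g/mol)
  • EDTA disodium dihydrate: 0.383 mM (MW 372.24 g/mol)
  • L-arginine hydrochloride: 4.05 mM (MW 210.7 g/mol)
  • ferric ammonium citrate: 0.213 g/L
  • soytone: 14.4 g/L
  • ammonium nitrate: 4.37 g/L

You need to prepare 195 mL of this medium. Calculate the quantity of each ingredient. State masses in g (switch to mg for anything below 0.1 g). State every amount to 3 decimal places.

Scale factor relative to 1 L: 0.195.
ammonium sulfate: 45.9 mmol/L × 132.1 g/mol × 0.195 L ÷ 1000 = 1.182 g
monopotassium phosphate: 46.3 mmol/L × 136.09 g/mol × 0.195 L ÷ 1000 = 1.229 g
EDTA disodium dihydrate: 0.383 mmol/L × 372.24 mg/mmol × 0.195 L = 27.801 mg
L-arginine hydrochloride: 4.05 mmol/L × 210.7 g/mol × 0.195 L ÷ 1000 = 0.166 g
ferric ammonium citrate: 0.213 g/L × 0.195 L = 0.041535 g = 41.535 mg
soytone: 14.4 g/L × 0.195 L = 2.808 g
ammonium nitrate: 4.37 g/L × 0.195 L = 0.852 g

ammonium sulfate 1.182 g; monopotassium phosphate 1.229 g; EDTA disodium dihydrate 27.801 mg; L-arginine hydrochloride 0.166 g; ferric ammonium citrate 41.535 mg; soytone 2.808 g; ammonium nitrate 0.852 g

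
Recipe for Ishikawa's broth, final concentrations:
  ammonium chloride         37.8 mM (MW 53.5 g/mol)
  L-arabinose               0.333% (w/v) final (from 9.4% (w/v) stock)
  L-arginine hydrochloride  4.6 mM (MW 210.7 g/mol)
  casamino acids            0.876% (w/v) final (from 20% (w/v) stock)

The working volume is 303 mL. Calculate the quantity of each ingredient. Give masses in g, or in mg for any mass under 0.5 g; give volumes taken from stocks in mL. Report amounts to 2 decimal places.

ammonium chloride 0.61 g; L-arabinose 10.73 mL; L-arginine hydrochloride 293.67 mg; casamino acids 13.27 mL

Scale factor relative to 1 L: 0.303.
ammonium chloride: 37.8 mmol/L × 53.5 g/mol × 0.303 L ÷ 1000 = 0.61 g
L-arabinose: dilute stock: 0.333% ÷ 9.4% × 303 mL = 10.73 mL
L-arginine hydrochloride: 4.6 mmol/L × 210.7 mg/mmol × 0.303 L = 293.67 mg
casamino acids: dilute stock: 0.876% ÷ 20% × 303 mL = 13.27 mL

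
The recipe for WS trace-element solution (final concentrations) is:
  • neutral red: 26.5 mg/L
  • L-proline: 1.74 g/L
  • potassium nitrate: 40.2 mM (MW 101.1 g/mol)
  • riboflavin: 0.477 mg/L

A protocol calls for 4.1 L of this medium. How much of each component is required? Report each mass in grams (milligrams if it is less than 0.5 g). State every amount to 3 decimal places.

Scale factor relative to 1 L: 4.1.
neutral red: 26.5 mg/L × 4.1 L = 108.650 mg
L-proline: 1.74 g/L × 4.1 L = 7.134 g
potassium nitrate: 40.2 mmol/L × 101.1 g/mol × 4.1 L ÷ 1000 = 16.663 g
riboflavin: 0.477 mg/L × 4.1 L = 1.956 mg

neutral red 108.650 mg; L-proline 7.134 g; potassium nitrate 16.663 g; riboflavin 1.956 mg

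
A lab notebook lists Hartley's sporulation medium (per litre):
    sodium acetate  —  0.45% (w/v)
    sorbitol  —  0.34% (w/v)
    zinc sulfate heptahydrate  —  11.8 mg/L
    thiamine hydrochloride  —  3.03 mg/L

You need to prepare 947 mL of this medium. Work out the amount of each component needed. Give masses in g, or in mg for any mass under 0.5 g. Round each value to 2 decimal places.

sodium acetate 4.26 g; sorbitol 3.22 g; zinc sulfate heptahydrate 11.17 mg; thiamine hydrochloride 2.87 mg

Target volume = 947 mL = 0.947 L.
sodium acetate: 0.45% w/v = 4.5 g/L → 4.5 × 0.947 L = 4.26 g
sorbitol: 0.34% w/v = 3.4 g/L → 3.4 × 0.947 L = 3.22 g
zinc sulfate heptahydrate: 11.8 mg/L × 0.947 L = 11.17 mg
thiamine hydrochloride: 3.03 mg/L × 0.947 L = 2.87 mg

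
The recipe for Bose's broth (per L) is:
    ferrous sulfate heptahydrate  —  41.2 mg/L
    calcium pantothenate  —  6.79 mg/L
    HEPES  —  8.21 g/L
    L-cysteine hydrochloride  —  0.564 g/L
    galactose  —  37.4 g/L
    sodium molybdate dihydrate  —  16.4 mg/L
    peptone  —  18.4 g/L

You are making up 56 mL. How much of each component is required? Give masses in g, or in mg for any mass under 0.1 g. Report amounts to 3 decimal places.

Scale factor relative to 1 L: 0.056.
ferrous sulfate heptahydrate: 41.2 mg/L × 0.056 L = 2.307 mg
calcium pantothenate: 6.79 mg/L × 0.056 L = 0.380 mg
HEPES: 8.21 g/L × 0.056 L = 0.460 g
L-cysteine hydrochloride: 0.564 g/L × 0.056 L = 0.031584 g = 31.584 mg
galactose: 37.4 g/L × 0.056 L = 2.094 g
sodium molybdate dihydrate: 16.4 mg/L × 0.056 L = 0.918 mg
peptone: 18.4 g/L × 0.056 L = 1.030 g

ferrous sulfate heptahydrate 2.307 mg; calcium pantothenate 0.380 mg; HEPES 0.460 g; L-cysteine hydrochloride 31.584 mg; galactose 2.094 g; sodium molybdate dihydrate 0.918 mg; peptone 1.030 g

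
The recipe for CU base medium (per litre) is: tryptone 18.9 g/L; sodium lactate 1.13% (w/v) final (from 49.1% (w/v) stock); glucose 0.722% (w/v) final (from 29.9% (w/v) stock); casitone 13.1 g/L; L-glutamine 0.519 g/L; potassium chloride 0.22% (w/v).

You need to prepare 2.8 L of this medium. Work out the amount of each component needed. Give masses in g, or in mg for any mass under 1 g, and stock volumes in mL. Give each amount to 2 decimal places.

Working volume: 2.8 L.
tryptone: 18.9 g/L × 2.8 L = 52.92 g
sodium lactate: C1V1 = C2V2 → 1.13% ÷ 49.1% × 2800 mL = 64.44 mL
glucose: V = C2·V2/C1 = 0.722% ÷ 29.9% × 2800 mL = 67.61 mL
casitone: 13.1 g/L × 2.8 L = 36.68 g
L-glutamine: 0.519 g/L × 2.8 L = 1.45 g
potassium chloride: 0.22 g per 100 mL × 2800 mL ÷ 100 = 6.16 g

tryptone 52.92 g; sodium lactate 64.44 mL; glucose 67.61 mL; casitone 36.68 g; L-glutamine 1.45 g; potassium chloride 6.16 g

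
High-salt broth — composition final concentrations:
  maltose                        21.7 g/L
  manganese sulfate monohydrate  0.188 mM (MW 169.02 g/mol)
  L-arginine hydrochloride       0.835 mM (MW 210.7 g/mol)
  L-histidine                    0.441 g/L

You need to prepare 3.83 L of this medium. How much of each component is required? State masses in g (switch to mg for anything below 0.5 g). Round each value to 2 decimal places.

Working volume: 3.83 L.
maltose: 21.7 g/L × 3.83 L = 83.11 g
manganese sulfate monohydrate: 0.188 mmol/L × 169.02 mg/mmol × 3.83 L = 121.70 mg
L-arginine hydrochloride: 0.835 mmol/L × 210.7 g/mol × 3.83 L ÷ 1000 = 0.67 g
L-histidine: 0.441 g/L × 3.83 L = 1.69 g

maltose 83.11 g; manganese sulfate monohydrate 121.70 mg; L-arginine hydrochloride 0.67 g; L-histidine 1.69 g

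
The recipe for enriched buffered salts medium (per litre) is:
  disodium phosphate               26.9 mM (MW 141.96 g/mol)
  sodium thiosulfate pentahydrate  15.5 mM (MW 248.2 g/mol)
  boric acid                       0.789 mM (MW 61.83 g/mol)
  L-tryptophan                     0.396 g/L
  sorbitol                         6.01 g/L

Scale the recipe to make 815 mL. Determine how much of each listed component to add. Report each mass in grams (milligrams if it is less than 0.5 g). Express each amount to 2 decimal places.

Scale factor relative to 1 L: 0.815.
disodium phosphate: 26.9 mmol/L × 141.96 g/mol × 0.815 L ÷ 1000 = 3.11 g
sodium thiosulfate pentahydrate: 15.5 mmol/L × 248.2 g/mol × 0.815 L ÷ 1000 = 3.14 g
boric acid: 0.789 mmol/L × 61.83 mg/mmol × 0.815 L = 39.76 mg
L-tryptophan: 0.396 g/L × 0.815 L = 0.32274 g = 322.74 mg
sorbitol: 6.01 g/L × 0.815 L = 4.90 g

disodium phosphate 3.11 g; sodium thiosulfate pentahydrate 3.14 g; boric acid 39.76 mg; L-tryptophan 322.74 mg; sorbitol 4.90 g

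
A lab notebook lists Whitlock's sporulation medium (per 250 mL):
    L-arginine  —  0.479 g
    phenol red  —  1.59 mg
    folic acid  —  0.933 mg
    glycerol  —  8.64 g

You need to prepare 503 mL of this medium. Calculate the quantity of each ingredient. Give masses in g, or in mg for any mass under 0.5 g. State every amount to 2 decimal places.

L-arginine 0.96 g; phenol red 3.20 mg; folic acid 1.88 mg; glycerol 17.38 g

Ratio of target to recipe volume: 503 / 250 = 2.012.
L-arginine: 0.479 g × (503 mL / 250 mL) = 0.96 g
phenol red: 1.59 mg × (503 mL / 250 mL) = 3.20 mg
folic acid: 0.933 mg × (503 mL / 250 mL) = 1.88 mg
glycerol: 8.64 g × (503 mL / 250 mL) = 17.38 g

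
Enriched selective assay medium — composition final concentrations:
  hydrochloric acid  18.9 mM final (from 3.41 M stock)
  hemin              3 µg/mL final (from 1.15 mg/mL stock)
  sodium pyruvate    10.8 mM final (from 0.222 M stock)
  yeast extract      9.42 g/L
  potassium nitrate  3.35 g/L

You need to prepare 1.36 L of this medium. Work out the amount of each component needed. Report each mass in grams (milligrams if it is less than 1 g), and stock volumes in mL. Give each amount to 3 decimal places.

Scale factor relative to 1 L: 1.36.
hydrochloric acid: C1V1 = C2V2 → 18.9 mM × 1360 mL ÷ 3410 mM = 7.538 mL
hemin: dilute stock: 3 µg/mL × 1360 mL ÷ 1150 µg/mL = 3.548 mL
sodium pyruvate: C1V1 = C2V2 → 10.8 mM × 1360 mL ÷ 222 mM = 66.162 mL
yeast extract: 9.42 g/L × 1.36 L = 12.811 g
potassium nitrate: 3.35 g/L × 1.36 L = 4.556 g

hydrochloric acid 7.538 mL; hemin 3.548 mL; sodium pyruvate 66.162 mL; yeast extract 12.811 g; potassium nitrate 4.556 g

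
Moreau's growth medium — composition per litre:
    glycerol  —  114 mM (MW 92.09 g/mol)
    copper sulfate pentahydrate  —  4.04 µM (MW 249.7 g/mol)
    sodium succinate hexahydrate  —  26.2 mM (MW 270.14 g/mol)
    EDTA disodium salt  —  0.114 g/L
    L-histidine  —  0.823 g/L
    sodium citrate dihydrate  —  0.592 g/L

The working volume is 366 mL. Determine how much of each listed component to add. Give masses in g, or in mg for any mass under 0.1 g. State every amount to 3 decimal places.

glycerol 3.842 g; copper sulfate pentahydrate 0.369 mg; sodium succinate hexahydrate 2.590 g; EDTA disodium salt 41.724 mg; L-histidine 0.301 g; sodium citrate dihydrate 0.217 g

Scale factor relative to 1 L: 0.366.
glycerol: 114 mmol/L × 92.09 g/mol × 0.366 L ÷ 1000 = 3.842 g
copper sulfate pentahydrate: 4.04 µmol/L × 249.7 g/mol × 0.366 L ÷ 1000 = 0.369 mg
sodium succinate hexahydrate: 26.2 mmol/L × 270.14 g/mol × 0.366 L ÷ 1000 = 2.590 g
EDTA disodium salt: 0.114 g/L × 0.366 L = 0.041724 g = 41.724 mg
L-histidine: 0.823 g/L × 0.366 L = 0.301 g
sodium citrate dihydrate: 0.592 g/L × 0.366 L = 0.217 g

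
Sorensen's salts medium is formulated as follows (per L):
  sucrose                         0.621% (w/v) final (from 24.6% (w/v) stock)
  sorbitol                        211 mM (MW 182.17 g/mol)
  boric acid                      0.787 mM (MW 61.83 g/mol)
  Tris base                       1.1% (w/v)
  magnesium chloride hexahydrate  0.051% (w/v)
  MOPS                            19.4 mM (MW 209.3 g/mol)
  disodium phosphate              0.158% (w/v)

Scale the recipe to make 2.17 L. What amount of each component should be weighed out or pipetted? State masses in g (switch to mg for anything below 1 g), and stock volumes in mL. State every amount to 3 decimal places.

sucrose 54.779 mL; sorbitol 83.410 g; boric acid 105.593 mg; Tris base 23.870 g; magnesium chloride hexahydrate 1.107 g; MOPS 8.811 g; disodium phosphate 3.429 g

Working volume: 2.17 L.
sucrose: C1V1 = C2V2 → 0.621% ÷ 24.6% × 2170 mL = 54.779 mL
sorbitol: 211 mmol/L × 182.17 g/mol × 2.17 L ÷ 1000 = 83.410 g
boric acid: 0.787 mmol/L × 61.83 mg/mmol × 2.17 L = 105.593 mg
Tris base: 1.1 g per 100 mL × 2170 mL ÷ 100 = 23.870 g
magnesium chloride hexahydrate: 0.051 g per 100 mL × 2170 mL ÷ 100 = 1.107 g
MOPS: 19.4 mmol/L × 209.3 g/mol × 2.17 L ÷ 1000 = 8.811 g
disodium phosphate: 0.158% w/v = 1.58 g/L → 1.58 × 2.17 L = 3.429 g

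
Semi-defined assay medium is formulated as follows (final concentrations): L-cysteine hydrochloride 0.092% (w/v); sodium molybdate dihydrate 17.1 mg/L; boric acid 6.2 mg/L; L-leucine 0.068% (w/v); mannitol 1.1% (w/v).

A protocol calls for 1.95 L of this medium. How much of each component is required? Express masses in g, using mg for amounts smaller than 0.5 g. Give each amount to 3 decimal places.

Working volume: 1.95 L.
L-cysteine hydrochloride: 0.092 g per 100 mL × 1950 mL ÷ 100 = 1.794 g
sodium molybdate dihydrate: 17.1 mg/L × 1.95 L = 33.345 mg
boric acid: 6.2 mg/L × 1.95 L = 12.090 mg
L-leucine: 0.068 g per 100 mL × 1950 mL ÷ 100 = 1.326 g
mannitol: 1.1 g per 100 mL × 1950 mL ÷ 100 = 21.450 g

L-cysteine hydrochloride 1.794 g; sodium molybdate dihydrate 33.345 mg; boric acid 12.090 mg; L-leucine 1.326 g; mannitol 21.450 g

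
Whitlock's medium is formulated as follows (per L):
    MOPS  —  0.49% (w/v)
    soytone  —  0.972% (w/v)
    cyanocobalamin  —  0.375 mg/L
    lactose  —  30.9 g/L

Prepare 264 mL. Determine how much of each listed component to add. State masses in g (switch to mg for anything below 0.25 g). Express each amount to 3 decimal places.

Working volume: 264 mL = 0.264 L.
MOPS: 0.49% w/v = 4.9 g/L → 4.9 × 0.264 L = 1.294 g
soytone: 0.972% w/v = 9.72 g/L → 9.72 × 0.264 L = 2.566 g
cyanocobalamin: 0.375 mg/L × 0.264 L = 0.099 mg
lactose: 30.9 g/L × 0.264 L = 8.158 g

MOPS 1.294 g; soytone 2.566 g; cyanocobalamin 0.099 mg; lactose 8.158 g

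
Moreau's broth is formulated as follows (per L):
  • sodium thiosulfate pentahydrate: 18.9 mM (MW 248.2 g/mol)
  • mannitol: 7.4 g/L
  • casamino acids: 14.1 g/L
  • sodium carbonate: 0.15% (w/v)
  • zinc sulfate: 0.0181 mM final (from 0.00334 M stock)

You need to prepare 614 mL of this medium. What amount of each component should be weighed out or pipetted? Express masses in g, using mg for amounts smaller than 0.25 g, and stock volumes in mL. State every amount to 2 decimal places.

Scale factor relative to 1 L: 0.614.
sodium thiosulfate pentahydrate: 18.9 mmol/L × 248.2 g/mol × 0.614 L ÷ 1000 = 2.88 g
mannitol: 7.4 g/L × 0.614 L = 4.54 g
casamino acids: 14.1 g/L × 0.614 L = 8.66 g
sodium carbonate: 0.15% w/v = 1.5 g/L → 1.5 × 0.614 L = 0.92 g
zinc sulfate: C1V1 = C2V2 → 0.0181 mM × 614 mL ÷ 3.34 mM = 3.33 mL

sodium thiosulfate pentahydrate 2.88 g; mannitol 4.54 g; casamino acids 8.66 g; sodium carbonate 0.92 g; zinc sulfate 3.33 mL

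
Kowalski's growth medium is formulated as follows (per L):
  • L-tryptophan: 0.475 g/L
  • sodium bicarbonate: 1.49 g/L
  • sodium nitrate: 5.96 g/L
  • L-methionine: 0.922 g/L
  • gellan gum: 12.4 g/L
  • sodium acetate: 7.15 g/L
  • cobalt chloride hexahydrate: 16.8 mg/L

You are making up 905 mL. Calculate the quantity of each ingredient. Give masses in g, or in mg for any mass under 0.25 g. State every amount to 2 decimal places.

Target volume = 905 mL = 0.905 L.
L-tryptophan: 0.475 g/L × 0.905 L = 0.43 g
sodium bicarbonate: 1.49 g/L × 0.905 L = 1.35 g
sodium nitrate: 5.96 g/L × 0.905 L = 5.39 g
L-methionine: 0.922 g/L × 0.905 L = 0.83 g
gellan gum: 12.4 g/L × 0.905 L = 11.22 g
sodium acetate: 7.15 g/L × 0.905 L = 6.47 g
cobalt chloride hexahydrate: 16.8 mg/L × 0.905 L = 15.20 mg

L-tryptophan 0.43 g; sodium bicarbonate 1.35 g; sodium nitrate 5.39 g; L-methionine 0.83 g; gellan gum 11.22 g; sodium acetate 6.47 g; cobalt chloride hexahydrate 15.20 mg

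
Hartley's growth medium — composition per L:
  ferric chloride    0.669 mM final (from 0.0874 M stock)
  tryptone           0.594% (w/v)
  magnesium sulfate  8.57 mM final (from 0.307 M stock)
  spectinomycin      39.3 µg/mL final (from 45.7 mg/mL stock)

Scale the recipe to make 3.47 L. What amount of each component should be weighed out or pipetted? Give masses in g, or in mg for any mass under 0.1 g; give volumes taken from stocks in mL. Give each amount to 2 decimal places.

Working volume: 3.47 L.
ferric chloride: V = C2·V2/C1 = 0.669 mM × 3470 mL ÷ 87.4 mM = 26.56 mL
tryptone: 0.594% w/v = 5.94 g/L → 5.94 × 3.47 L = 20.61 g
magnesium sulfate: V = C2·V2/C1 = 8.57 mM × 3470 mL ÷ 307 mM = 96.87 mL
spectinomycin: dilute stock: 39.3 µg/mL × 3470 mL ÷ 45700 µg/mL = 2.98 mL

ferric chloride 26.56 mL; tryptone 20.61 g; magnesium sulfate 96.87 mL; spectinomycin 2.98 mL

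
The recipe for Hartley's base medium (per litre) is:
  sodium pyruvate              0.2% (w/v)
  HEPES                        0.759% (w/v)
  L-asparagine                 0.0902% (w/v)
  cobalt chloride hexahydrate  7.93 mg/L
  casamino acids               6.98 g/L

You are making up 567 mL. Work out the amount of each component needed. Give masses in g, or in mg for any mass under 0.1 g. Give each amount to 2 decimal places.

Scale factor relative to 1 L: 0.567.
sodium pyruvate: 0.2 g per 100 mL × 567 mL ÷ 100 = 1.13 g
HEPES: 0.759 g per 100 mL × 567 mL ÷ 100 = 4.30 g
L-asparagine: 0.0902% w/v = 0.902 g/L → 0.902 × 0.567 L = 0.51 g
cobalt chloride hexahydrate: 7.93 mg/L × 0.567 L = 4.50 mg
casamino acids: 6.98 g/L × 0.567 L = 3.96 g

sodium pyruvate 1.13 g; HEPES 4.30 g; L-asparagine 0.51 g; cobalt chloride hexahydrate 4.50 mg; casamino acids 3.96 g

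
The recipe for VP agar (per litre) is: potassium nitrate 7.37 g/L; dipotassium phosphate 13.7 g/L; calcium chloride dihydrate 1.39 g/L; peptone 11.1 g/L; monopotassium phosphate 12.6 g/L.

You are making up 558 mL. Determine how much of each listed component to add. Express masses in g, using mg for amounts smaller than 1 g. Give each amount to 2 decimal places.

Working volume: 558 mL = 0.558 L.
potassium nitrate: 7.37 g/L × 0.558 L = 4.11 g
dipotassium phosphate: 13.7 g/L × 0.558 L = 7.64 g
calcium chloride dihydrate: 1.39 g/L × 0.558 L = 0.77562 g = 775.62 mg
peptone: 11.1 g/L × 0.558 L = 6.19 g
monopotassium phosphate: 12.6 g/L × 0.558 L = 7.03 g

potassium nitrate 4.11 g; dipotassium phosphate 7.64 g; calcium chloride dihydrate 775.62 mg; peptone 6.19 g; monopotassium phosphate 7.03 g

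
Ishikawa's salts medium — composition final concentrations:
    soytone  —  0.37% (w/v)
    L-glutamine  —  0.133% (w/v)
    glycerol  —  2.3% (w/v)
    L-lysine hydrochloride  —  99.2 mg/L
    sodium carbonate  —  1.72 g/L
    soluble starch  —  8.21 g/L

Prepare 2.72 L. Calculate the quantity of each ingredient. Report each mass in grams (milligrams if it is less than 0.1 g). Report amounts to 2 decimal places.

soytone 10.06 g; L-glutamine 3.62 g; glycerol 62.56 g; L-lysine hydrochloride 0.27 g; sodium carbonate 4.68 g; soluble starch 22.33 g

Working volume: 2.72 L.
soytone: 0.37% w/v = 3.7 g/L → 3.7 × 2.72 L = 10.06 g
L-glutamine: 0.133% w/v = 1.33 g/L → 1.33 × 2.72 L = 3.62 g
glycerol: 2.3% w/v = 23 g/L → 23 × 2.72 L = 62.56 g
L-lysine hydrochloride: 99.2 mg/L × 2.72 L = 269.824 mg = 0.27 g
sodium carbonate: 1.72 g/L × 2.72 L = 4.68 g
soluble starch: 8.21 g/L × 2.72 L = 22.33 g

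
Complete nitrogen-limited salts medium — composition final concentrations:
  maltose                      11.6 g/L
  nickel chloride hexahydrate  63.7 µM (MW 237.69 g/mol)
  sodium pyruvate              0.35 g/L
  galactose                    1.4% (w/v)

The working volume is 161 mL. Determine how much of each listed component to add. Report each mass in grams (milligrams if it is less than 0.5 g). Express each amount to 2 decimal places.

Target volume = 161 mL = 0.161 L.
maltose: 11.6 g/L × 0.161 L = 1.87 g
nickel chloride hexahydrate: 63.7 µmol/L × 237.69 g/mol × 0.161 L ÷ 1000 = 2.44 mg
sodium pyruvate: 0.35 g/L × 0.161 L = 0.05635 g = 56.35 mg
galactose: 1.4 g per 100 mL × 161 mL ÷ 100 = 2.25 g

maltose 1.87 g; nickel chloride hexahydrate 2.44 mg; sodium pyruvate 56.35 mg; galactose 2.25 g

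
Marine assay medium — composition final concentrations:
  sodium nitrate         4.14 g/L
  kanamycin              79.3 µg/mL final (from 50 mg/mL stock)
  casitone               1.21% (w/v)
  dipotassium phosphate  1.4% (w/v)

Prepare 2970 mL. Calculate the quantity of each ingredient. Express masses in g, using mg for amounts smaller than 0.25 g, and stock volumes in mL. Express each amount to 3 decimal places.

sodium nitrate 12.296 g; kanamycin 4.710 mL; casitone 35.937 g; dipotassium phosphate 41.580 g

Target volume = 2970 mL = 2.97 L.
sodium nitrate: 4.14 g/L × 2.97 L = 12.296 g
kanamycin: C1V1 = C2V2 → 79.3 µg/mL × 2970 mL ÷ 50000 µg/mL = 4.710 mL
casitone: 1.21 g per 100 mL × 2970 mL ÷ 100 = 35.937 g
dipotassium phosphate: 1.4 g per 100 mL × 2970 mL ÷ 100 = 41.580 g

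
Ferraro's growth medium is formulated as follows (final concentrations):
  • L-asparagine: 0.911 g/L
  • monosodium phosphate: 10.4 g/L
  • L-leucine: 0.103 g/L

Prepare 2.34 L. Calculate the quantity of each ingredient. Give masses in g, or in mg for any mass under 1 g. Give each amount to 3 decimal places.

L-asparagine 2.132 g; monosodium phosphate 24.336 g; L-leucine 241.020 mg

Scale factor relative to 1 L: 2.34.
L-asparagine: 0.911 g/L × 2.34 L = 2.132 g
monosodium phosphate: 10.4 g/L × 2.34 L = 24.336 g
L-leucine: 0.103 g/L × 2.34 L = 0.24102 g = 241.020 mg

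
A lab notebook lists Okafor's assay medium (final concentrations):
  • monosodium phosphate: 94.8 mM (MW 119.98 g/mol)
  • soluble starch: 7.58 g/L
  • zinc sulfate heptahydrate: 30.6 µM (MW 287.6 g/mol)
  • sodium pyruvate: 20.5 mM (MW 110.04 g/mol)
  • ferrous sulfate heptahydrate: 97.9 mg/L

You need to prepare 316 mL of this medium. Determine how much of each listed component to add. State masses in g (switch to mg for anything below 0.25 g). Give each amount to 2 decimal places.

monosodium phosphate 3.59 g; soluble starch 2.40 g; zinc sulfate heptahydrate 2.78 mg; sodium pyruvate 0.71 g; ferrous sulfate heptahydrate 30.94 mg

Target volume = 316 mL = 0.316 L.
monosodium phosphate: 94.8 mmol/L × 119.98 g/mol × 0.316 L ÷ 1000 = 3.59 g
soluble starch: 7.58 g/L × 0.316 L = 2.40 g
zinc sulfate heptahydrate: 30.6 µmol/L × 287.6 g/mol × 0.316 L ÷ 1000 = 2.78 mg
sodium pyruvate: 20.5 mmol/L × 110.04 g/mol × 0.316 L ÷ 1000 = 0.71 g
ferrous sulfate heptahydrate: 97.9 mg/L × 0.316 L = 30.94 mg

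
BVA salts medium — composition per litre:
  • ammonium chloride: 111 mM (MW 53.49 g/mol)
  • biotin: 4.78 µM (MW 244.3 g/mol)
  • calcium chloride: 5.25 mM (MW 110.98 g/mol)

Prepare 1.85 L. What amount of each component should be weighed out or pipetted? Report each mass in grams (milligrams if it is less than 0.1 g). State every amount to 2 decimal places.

ammonium chloride 10.98 g; biotin 2.16 mg; calcium chloride 1.08 g

Scale factor relative to 1 L: 1.85.
ammonium chloride: 111 mmol/L × 53.49 g/mol × 1.85 L ÷ 1000 = 10.98 g
biotin: 4.78 µmol/L × 244.3 g/mol × 1.85 L ÷ 1000 = 2.16 mg
calcium chloride: 5.25 mmol/L × 110.98 g/mol × 1.85 L ÷ 1000 = 1.08 g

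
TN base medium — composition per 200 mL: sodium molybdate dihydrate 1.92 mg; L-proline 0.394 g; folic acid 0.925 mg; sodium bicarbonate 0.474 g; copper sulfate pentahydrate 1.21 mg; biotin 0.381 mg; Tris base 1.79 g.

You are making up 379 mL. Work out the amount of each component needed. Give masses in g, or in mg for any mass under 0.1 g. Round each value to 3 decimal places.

Scale factor = 379 mL / 200 mL = 1.895.
sodium molybdate dihydrate: 1.92 mg × (379 mL / 200 mL) = 3.638 mg
L-proline: 0.394 g × (379 mL / 200 mL) = 0.747 g
folic acid: 0.925 mg × (379 mL / 200 mL) = 1.753 mg
sodium bicarbonate: 0.474 g × (379 mL / 200 mL) = 0.898 g
copper sulfate pentahydrate: 1.21 mg × (379 mL / 200 mL) = 2.293 mg
biotin: 0.381 mg × (379 mL / 200 mL) = 0.722 mg
Tris base: 1.79 g × (379 mL / 200 mL) = 3.392 g

sodium molybdate dihydrate 3.638 mg; L-proline 0.747 g; folic acid 1.753 mg; sodium bicarbonate 0.898 g; copper sulfate pentahydrate 2.293 mg; biotin 0.722 mg; Tris base 3.392 g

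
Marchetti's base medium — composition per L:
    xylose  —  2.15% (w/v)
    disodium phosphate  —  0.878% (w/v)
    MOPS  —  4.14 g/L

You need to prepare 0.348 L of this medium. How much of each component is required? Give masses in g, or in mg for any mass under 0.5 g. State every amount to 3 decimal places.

Scale factor relative to 1 L: 0.348.
xylose: 2.15% w/v = 21.5 g/L → 21.5 × 0.348 L = 7.482 g
disodium phosphate: 0.878% w/v = 8.78 g/L → 8.78 × 0.348 L = 3.055 g
MOPS: 4.14 g/L × 0.348 L = 1.441 g

xylose 7.482 g; disodium phosphate 3.055 g; MOPS 1.441 g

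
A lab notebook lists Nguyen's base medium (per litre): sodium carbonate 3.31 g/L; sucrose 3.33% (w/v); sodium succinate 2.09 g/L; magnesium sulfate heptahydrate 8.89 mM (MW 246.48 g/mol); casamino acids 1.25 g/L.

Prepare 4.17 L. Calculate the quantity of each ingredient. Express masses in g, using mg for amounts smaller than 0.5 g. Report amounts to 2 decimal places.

sodium carbonate 13.80 g; sucrose 138.86 g; sodium succinate 8.72 g; magnesium sulfate heptahydrate 9.14 g; casamino acids 5.21 g

Scale factor relative to 1 L: 4.17.
sodium carbonate: 3.31 g/L × 4.17 L = 13.80 g
sucrose: 3.33% w/v = 33.3 g/L → 33.3 × 4.17 L = 138.86 g
sodium succinate: 2.09 g/L × 4.17 L = 8.72 g
magnesium sulfate heptahydrate: 8.89 mmol/L × 246.48 g/mol × 4.17 L ÷ 1000 = 9.14 g
casamino acids: 1.25 g/L × 4.17 L = 5.21 g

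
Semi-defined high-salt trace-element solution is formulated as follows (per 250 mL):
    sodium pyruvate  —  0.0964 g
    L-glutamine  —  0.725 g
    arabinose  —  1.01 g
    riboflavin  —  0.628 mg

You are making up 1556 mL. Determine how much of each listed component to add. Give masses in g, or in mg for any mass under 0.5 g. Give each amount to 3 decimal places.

sodium pyruvate 0.600 g; L-glutamine 4.512 g; arabinose 6.286 g; riboflavin 3.909 mg

Scale factor = 1556 mL / 250 mL = 6.224.
sodium pyruvate: 0.0964 g × (1556 mL / 250 mL) = 0.600 g
L-glutamine: 0.725 g × (1556 mL / 250 mL) = 4.512 g
arabinose: 1.01 g × (1556 mL / 250 mL) = 6.286 g
riboflavin: 0.628 mg × (1556 mL / 250 mL) = 3.909 mg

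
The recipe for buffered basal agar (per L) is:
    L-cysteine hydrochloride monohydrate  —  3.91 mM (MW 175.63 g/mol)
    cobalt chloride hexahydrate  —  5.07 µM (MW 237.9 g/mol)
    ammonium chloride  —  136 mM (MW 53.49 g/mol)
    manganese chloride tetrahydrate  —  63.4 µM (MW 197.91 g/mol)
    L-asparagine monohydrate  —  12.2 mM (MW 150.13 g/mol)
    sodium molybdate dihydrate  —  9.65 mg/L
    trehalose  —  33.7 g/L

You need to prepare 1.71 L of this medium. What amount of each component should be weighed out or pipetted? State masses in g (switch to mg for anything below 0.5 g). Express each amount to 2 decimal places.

Working volume: 1.71 L.
L-cysteine hydrochloride monohydrate: 3.91 mmol/L × 175.63 g/mol × 1.71 L ÷ 1000 = 1.17 g
cobalt chloride hexahydrate: 5.07 µmol/L × 237.9 g/mol × 1.71 L ÷ 1000 = 2.06 mg
ammonium chloride: 136 mmol/L × 53.49 g/mol × 1.71 L ÷ 1000 = 12.44 g
manganese chloride tetrahydrate: 63.4 µmol/L × 197.91 g/mol × 1.71 L ÷ 1000 = 21.46 mg
L-asparagine monohydrate: 12.2 mmol/L × 150.13 g/mol × 1.71 L ÷ 1000 = 3.13 g
sodium molybdate dihydrate: 9.65 mg/L × 1.71 L = 16.50 mg
trehalose: 33.7 g/L × 1.71 L = 57.63 g

L-cysteine hydrochloride monohydrate 1.17 g; cobalt chloride hexahydrate 2.06 mg; ammonium chloride 12.44 g; manganese chloride tetrahydrate 21.46 mg; L-asparagine monohydrate 3.13 g; sodium molybdate dihydrate 16.50 mg; trehalose 57.63 g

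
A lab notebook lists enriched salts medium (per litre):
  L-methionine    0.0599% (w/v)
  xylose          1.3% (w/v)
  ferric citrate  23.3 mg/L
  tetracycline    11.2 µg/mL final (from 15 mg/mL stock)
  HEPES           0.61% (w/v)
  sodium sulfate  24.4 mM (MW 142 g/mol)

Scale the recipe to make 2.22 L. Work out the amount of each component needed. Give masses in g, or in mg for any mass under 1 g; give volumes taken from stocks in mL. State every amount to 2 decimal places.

Scale factor relative to 1 L: 2.22.
L-methionine: 0.0599 g per 100 mL × 2220 mL ÷ 100 = 1.33 g
xylose: 1.3% w/v = 13 g/L → 13 × 2.22 L = 28.86 g
ferric citrate: 23.3 mg/L × 2.22 L = 51.73 mg
tetracycline: C1V1 = C2V2 → 11.2 µg/mL × 2220 mL ÷ 15000 µg/mL = 1.66 mL
HEPES: 0.61% w/v = 6.1 g/L → 6.1 × 2.22 L = 13.54 g
sodium sulfate: 24.4 mmol/L × 142 g/mol × 2.22 L ÷ 1000 = 7.69 g

L-methionine 1.33 g; xylose 28.86 g; ferric citrate 51.73 mg; tetracycline 1.66 mL; HEPES 13.54 g; sodium sulfate 7.69 g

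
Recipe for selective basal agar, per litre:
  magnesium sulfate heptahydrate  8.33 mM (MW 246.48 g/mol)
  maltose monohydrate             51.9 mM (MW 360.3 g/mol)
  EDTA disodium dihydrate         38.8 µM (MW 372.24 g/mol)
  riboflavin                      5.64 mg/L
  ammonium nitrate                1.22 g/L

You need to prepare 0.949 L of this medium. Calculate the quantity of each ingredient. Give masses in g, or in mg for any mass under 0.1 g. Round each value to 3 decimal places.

magnesium sulfate heptahydrate 1.948 g; maltose monohydrate 17.746 g; EDTA disodium dihydrate 13.706 mg; riboflavin 5.352 mg; ammonium nitrate 1.158 g

Scale factor relative to 1 L: 0.949.
magnesium sulfate heptahydrate: 8.33 mmol/L × 246.48 g/mol × 0.949 L ÷ 1000 = 1.948 g
maltose monohydrate: 51.9 mmol/L × 360.3 g/mol × 0.949 L ÷ 1000 = 17.746 g
EDTA disodium dihydrate: 38.8 µmol/L × 372.24 g/mol × 0.949 L ÷ 1000 = 13.706 mg
riboflavin: 5.64 mg/L × 0.949 L = 5.352 mg
ammonium nitrate: 1.22 g/L × 0.949 L = 1.158 g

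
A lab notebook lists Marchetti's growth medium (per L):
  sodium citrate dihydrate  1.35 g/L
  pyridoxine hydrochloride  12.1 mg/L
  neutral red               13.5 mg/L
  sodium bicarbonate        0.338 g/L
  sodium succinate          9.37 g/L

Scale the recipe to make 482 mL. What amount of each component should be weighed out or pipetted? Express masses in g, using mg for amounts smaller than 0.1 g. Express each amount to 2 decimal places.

sodium citrate dihydrate 0.65 g; pyridoxine hydrochloride 5.83 mg; neutral red 6.51 mg; sodium bicarbonate 0.16 g; sodium succinate 4.52 g

Scale factor relative to 1 L: 0.482.
sodium citrate dihydrate: 1.35 g/L × 0.482 L = 0.65 g
pyridoxine hydrochloride: 12.1 mg/L × 0.482 L = 5.83 mg
neutral red: 13.5 mg/L × 0.482 L = 6.51 mg
sodium bicarbonate: 0.338 g/L × 0.482 L = 0.16 g
sodium succinate: 9.37 g/L × 0.482 L = 4.52 g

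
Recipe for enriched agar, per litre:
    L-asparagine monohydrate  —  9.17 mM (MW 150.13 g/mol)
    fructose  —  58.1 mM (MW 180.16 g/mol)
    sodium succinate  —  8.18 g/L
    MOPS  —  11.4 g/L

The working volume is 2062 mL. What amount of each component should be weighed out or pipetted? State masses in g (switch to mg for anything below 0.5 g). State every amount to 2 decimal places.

Target volume = 2062 mL = 2.062 L.
L-asparagine monohydrate: 9.17 mmol/L × 150.13 g/mol × 2.062 L ÷ 1000 = 2.84 g
fructose: 58.1 mmol/L × 180.16 g/mol × 2.062 L ÷ 1000 = 21.58 g
sodium succinate: 8.18 g/L × 2.062 L = 16.87 g
MOPS: 11.4 g/L × 2.062 L = 23.51 g

L-asparagine monohydrate 2.84 g; fructose 21.58 g; sodium succinate 16.87 g; MOPS 23.51 g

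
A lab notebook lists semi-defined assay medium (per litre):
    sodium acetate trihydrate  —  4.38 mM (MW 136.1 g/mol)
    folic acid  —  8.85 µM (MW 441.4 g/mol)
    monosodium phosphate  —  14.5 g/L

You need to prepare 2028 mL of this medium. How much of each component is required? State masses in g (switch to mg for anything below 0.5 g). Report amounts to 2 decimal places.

sodium acetate trihydrate 1.21 g; folic acid 7.92 mg; monosodium phosphate 29.41 g

Target volume = 2028 mL = 2.028 L.
sodium acetate trihydrate: 4.38 mmol/L × 136.1 g/mol × 2.028 L ÷ 1000 = 1.21 g
folic acid: 8.85 µmol/L × 441.4 g/mol × 2.028 L ÷ 1000 = 7.92 mg
monosodium phosphate: 14.5 g/L × 2.028 L = 29.41 g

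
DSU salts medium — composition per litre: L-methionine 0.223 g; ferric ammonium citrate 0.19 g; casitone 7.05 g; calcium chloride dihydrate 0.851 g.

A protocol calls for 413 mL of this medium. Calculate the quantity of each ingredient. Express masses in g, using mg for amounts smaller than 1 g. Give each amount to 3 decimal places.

L-methionine 92.099 mg; ferric ammonium citrate 78.470 mg; casitone 2.912 g; calcium chloride dihydrate 351.463 mg

Ratio of target to recipe volume: 413 / 1000 = 0.413.
L-methionine: 0.223 g × (413 mL / 1000 mL) = 0.092099 g = 92.099 mg
ferric ammonium citrate: 0.19 g × (413 mL / 1000 mL) = 0.07847 g = 78.470 mg
casitone: 7.05 g × (413 mL / 1000 mL) = 2.912 g
calcium chloride dihydrate: 0.851 g × (413 mL / 1000 mL) = 0.351463 g = 351.463 mg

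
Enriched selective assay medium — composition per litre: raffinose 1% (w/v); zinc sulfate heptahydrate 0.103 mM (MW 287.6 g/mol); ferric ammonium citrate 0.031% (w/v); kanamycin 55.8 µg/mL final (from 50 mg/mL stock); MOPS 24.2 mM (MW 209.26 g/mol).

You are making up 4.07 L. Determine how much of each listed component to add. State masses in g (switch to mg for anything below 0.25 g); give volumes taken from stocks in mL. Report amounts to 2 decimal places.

Working volume: 4.07 L.
raffinose: 1 g per 100 mL × 4070 mL ÷ 100 = 40.70 g
zinc sulfate heptahydrate: 0.103 mmol/L × 287.6 mg/mmol × 4.07 L = 120.56 mg
ferric ammonium citrate: 0.031% w/v = 0.31 g/L → 0.31 × 4.07 L = 1.26 g
kanamycin: C1V1 = C2V2 → 55.8 µg/mL × 4070 mL ÷ 50000 µg/mL = 4.54 mL
MOPS: 24.2 mmol/L × 209.26 g/mol × 4.07 L ÷ 1000 = 20.61 g

raffinose 40.70 g; zinc sulfate heptahydrate 120.56 mg; ferric ammonium citrate 1.26 g; kanamycin 4.54 mL; MOPS 20.61 g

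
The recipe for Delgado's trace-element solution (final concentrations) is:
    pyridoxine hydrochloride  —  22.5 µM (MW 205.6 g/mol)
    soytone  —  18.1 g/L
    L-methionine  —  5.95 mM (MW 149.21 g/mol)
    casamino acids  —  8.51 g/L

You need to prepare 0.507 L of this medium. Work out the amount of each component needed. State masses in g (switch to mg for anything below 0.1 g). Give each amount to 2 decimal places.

Scale factor relative to 1 L: 0.507.
pyridoxine hydrochloride: 22.5 µmol/L × 205.6 g/mol × 0.507 L ÷ 1000 = 2.35 mg
soytone: 18.1 g/L × 0.507 L = 9.18 g
L-methionine: 5.95 mmol/L × 149.21 g/mol × 0.507 L ÷ 1000 = 0.45 g
casamino acids: 8.51 g/L × 0.507 L = 4.31 g

pyridoxine hydrochloride 2.35 mg; soytone 9.18 g; L-methionine 0.45 g; casamino acids 4.31 g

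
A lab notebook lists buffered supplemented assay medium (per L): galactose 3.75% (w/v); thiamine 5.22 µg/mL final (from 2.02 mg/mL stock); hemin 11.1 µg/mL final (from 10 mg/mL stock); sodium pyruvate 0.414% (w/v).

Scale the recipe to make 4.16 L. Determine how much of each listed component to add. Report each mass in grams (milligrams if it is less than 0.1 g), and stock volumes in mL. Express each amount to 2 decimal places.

galactose 156.00 g; thiamine 10.75 mL; hemin 4.62 mL; sodium pyruvate 17.22 g

Working volume: 4.16 L.
galactose: 3.75 g per 100 mL × 4160 mL ÷ 100 = 156.00 g
thiamine: V = C2·V2/C1 = 5.22 µg/mL × 4160 mL ÷ 2020 µg/mL = 10.75 mL
hemin: C1V1 = C2V2 → 11.1 µg/mL × 4160 mL ÷ 10000 µg/mL = 4.62 mL
sodium pyruvate: 0.414% w/v = 4.14 g/L → 4.14 × 4.16 L = 17.22 g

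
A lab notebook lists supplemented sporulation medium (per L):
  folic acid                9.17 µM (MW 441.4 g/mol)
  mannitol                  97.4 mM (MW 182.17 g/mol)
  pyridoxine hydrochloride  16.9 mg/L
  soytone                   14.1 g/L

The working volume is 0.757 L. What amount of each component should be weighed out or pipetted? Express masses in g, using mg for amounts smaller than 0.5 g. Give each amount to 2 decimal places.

folic acid 3.06 mg; mannitol 13.43 g; pyridoxine hydrochloride 12.79 mg; soytone 10.67 g

Working volume: 0.757 L.
folic acid: 9.17 µmol/L × 441.4 g/mol × 0.757 L ÷ 1000 = 3.06 mg
mannitol: 97.4 mmol/L × 182.17 g/mol × 0.757 L ÷ 1000 = 13.43 g
pyridoxine hydrochloride: 16.9 mg/L × 0.757 L = 12.79 mg
soytone: 14.1 g/L × 0.757 L = 10.67 g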